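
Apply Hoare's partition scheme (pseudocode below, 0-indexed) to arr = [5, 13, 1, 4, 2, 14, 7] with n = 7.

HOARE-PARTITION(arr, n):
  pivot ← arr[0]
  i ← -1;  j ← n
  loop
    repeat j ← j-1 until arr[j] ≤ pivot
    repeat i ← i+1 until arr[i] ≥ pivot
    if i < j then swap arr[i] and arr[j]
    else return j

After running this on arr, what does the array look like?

pivot = arr[0] = 5; i = -1, j = 7
j→4 (arr[4]=2≤5), i→0 (arr[0]=5≥5); i<j, swap → [2, 13, 1, 4, 5, 14, 7]
j→3 (arr[3]=4≤5), i→1 (arr[1]=13≥5); i<j, swap → [2, 4, 1, 13, 5, 14, 7]
j→2, i→3; i≥j, return j=2. arr = [2, 4, 1, 13, 5, 14, 7]

[2, 4, 1, 13, 5, 14, 7]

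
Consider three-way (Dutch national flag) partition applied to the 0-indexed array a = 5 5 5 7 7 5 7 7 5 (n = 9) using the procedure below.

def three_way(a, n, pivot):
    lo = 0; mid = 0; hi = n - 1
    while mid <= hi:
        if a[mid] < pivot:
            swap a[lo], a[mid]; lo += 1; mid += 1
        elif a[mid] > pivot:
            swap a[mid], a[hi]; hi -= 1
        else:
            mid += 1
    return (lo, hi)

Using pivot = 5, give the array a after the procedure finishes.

pivot = 5; lo=0, mid=0, hi=8
a[mid]=5=5: mid=1
a[mid]=5=5: mid=2
a[mid]=5=5: mid=3
a[mid]=7>5: swap a[3],a[8]; hi=7 → 5 5 5 5 7 5 7 7 7
a[mid]=5=5: mid=4
a[mid]=7>5: swap a[4],a[7]; hi=6 → 5 5 5 5 7 5 7 7 7
a[mid]=7>5: swap a[4],a[6]; hi=5 → 5 5 5 5 7 5 7 7 7
a[mid]=7>5: swap a[4],a[5]; hi=4 → 5 5 5 5 5 7 7 7 7
a[mid]=5=5: mid=5
end: lo=0, hi=4; a = 5 5 5 5 5 7 7 7 7

5 5 5 5 5 7 7 7 7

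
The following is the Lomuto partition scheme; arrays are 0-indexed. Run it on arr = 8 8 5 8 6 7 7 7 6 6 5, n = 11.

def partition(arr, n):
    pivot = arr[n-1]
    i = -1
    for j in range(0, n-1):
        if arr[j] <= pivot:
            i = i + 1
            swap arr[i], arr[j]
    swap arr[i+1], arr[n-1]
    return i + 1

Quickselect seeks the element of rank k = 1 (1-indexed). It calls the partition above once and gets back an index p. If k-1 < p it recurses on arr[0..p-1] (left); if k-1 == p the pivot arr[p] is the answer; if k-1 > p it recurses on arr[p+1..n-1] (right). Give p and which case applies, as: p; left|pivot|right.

pivot = arr[10] = 5; i = -1
j=0: arr[0]=8 > 5 → no swap
j=1: arr[1]=8 > 5 → no swap
j=2: arr[2]=5 ≤ 5 → i=0, swap arr[0],arr[2] → 5 8 8 8 6 7 7 7 6 6 5
j=3: arr[3]=8 > 5 → no swap
j=4: arr[4]=6 > 5 → no swap
j=5: arr[5]=7 > 5 → no swap
j=6: arr[6]=7 > 5 → no swap
j=7: arr[7]=7 > 5 → no swap
j=8: arr[8]=6 > 5 → no swap
j=9: arr[9]=6 > 5 → no swap
final swap arr[1],arr[10] → 5 5 8 8 6 7 7 7 6 6 8; return 1
p = 1; k-1 = 0 < 1 ⇒ left

1; left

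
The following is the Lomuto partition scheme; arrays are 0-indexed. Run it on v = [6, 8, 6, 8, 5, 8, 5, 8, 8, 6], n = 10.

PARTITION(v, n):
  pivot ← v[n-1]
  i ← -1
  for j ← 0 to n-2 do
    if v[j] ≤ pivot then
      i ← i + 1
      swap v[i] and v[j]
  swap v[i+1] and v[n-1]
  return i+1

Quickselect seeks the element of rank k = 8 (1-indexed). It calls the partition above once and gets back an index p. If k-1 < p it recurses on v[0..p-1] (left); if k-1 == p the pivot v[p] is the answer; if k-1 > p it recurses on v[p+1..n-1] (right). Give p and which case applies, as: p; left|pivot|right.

pivot = v[9] = 6; i = -1
j=0: v[0]=6 ≤ 6 → i=0, swap v[0],v[0] (no change) → [6, 8, 6, 8, 5, 8, 5, 8, 8, 6]
j=1: v[1]=8 > 6 → no swap
j=2: v[2]=6 ≤ 6 → i=1, swap v[1],v[2] → [6, 6, 8, 8, 5, 8, 5, 8, 8, 6]
j=3: v[3]=8 > 6 → no swap
j=4: v[4]=5 ≤ 6 → i=2, swap v[2],v[4] → [6, 6, 5, 8, 8, 8, 5, 8, 8, 6]
j=5: v[5]=8 > 6 → no swap
j=6: v[6]=5 ≤ 6 → i=3, swap v[3],v[6] → [6, 6, 5, 5, 8, 8, 8, 8, 8, 6]
j=7: v[7]=8 > 6 → no swap
j=8: v[8]=8 > 6 → no swap
final swap v[4],v[9] → [6, 6, 5, 5, 6, 8, 8, 8, 8, 8]; return 4
p = 4; k-1 = 7 > 4 ⇒ right

4; right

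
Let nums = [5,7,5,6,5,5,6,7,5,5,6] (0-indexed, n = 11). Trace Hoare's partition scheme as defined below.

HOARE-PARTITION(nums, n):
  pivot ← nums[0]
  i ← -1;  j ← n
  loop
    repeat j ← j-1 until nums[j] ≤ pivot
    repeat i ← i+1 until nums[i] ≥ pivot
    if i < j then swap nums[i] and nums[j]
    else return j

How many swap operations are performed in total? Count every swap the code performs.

4

pivot=5
j stops at 9 (5), i stops at 0 (5); swap ⇒ [5,7,5,6,5,5,6,7,5,5,6]
j stops at 8 (5), i stops at 1 (7); swap ⇒ [5,5,5,6,5,5,6,7,7,5,6]
j stops at 5 (5), i stops at 2 (5); swap ⇒ [5,5,5,6,5,5,6,7,7,5,6]
j stops at 4 (5), i stops at 3 (6); swap ⇒ [5,5,5,5,6,5,6,7,7,5,6]
j stops at 3, i stops at 4; i≥j ⇒ return 3. nums=[5,5,5,5,6,5,6,7,7,5,6]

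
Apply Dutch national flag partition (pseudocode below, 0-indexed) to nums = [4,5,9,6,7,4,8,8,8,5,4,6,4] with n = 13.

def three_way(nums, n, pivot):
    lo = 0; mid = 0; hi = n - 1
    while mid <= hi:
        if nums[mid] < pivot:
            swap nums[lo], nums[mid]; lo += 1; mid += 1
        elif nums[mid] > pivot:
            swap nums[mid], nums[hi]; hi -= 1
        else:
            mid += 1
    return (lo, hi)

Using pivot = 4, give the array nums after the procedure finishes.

lo=0 mid=0 hi=12
4=4: mid=1
5>4: swap(1,12), hi=11 ⇒ [4,4,9,6,7,4,8,8,8,5,4,6,5]
4=4: mid=2
9>4: swap(2,11), hi=10 ⇒ [4,4,6,6,7,4,8,8,8,5,4,9,5]
6>4: swap(2,10), hi=9 ⇒ [4,4,4,6,7,4,8,8,8,5,6,9,5]
4=4: mid=3
6>4: swap(3,9), hi=8 ⇒ [4,4,4,5,7,4,8,8,8,6,6,9,5]
5>4: swap(3,8), hi=7 ⇒ [4,4,4,8,7,4,8,8,5,6,6,9,5]
8>4: swap(3,7), hi=6 ⇒ [4,4,4,8,7,4,8,8,5,6,6,9,5]
8>4: swap(3,6), hi=5 ⇒ [4,4,4,8,7,4,8,8,5,6,6,9,5]
8>4: swap(3,5), hi=4 ⇒ [4,4,4,4,7,8,8,8,5,6,6,9,5]
4=4: mid=4
7>4: swap(4,4), hi=3 ⇒ [4,4,4,4,7,8,8,8,5,6,6,9,5]
done. lo=0 hi=3; nums=[4,4,4,4,7,8,8,8,5,6,6,9,5]

[4,4,4,4,7,8,8,8,5,6,6,9,5]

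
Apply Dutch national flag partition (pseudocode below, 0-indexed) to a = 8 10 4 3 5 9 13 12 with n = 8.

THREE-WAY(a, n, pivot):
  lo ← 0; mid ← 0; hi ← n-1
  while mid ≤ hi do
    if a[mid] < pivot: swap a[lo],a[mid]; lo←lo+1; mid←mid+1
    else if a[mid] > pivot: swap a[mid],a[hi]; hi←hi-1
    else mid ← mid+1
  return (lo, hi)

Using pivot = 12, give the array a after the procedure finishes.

pivot = 12; lo=0, mid=0, hi=7
a[mid]=8<12: swap a[0],a[0]; lo=1,mid=1 → 8 10 4 3 5 9 13 12
a[mid]=10<12: swap a[1],a[1]; lo=2,mid=2 → 8 10 4 3 5 9 13 12
a[mid]=4<12: swap a[2],a[2]; lo=3,mid=3 → 8 10 4 3 5 9 13 12
a[mid]=3<12: swap a[3],a[3]; lo=4,mid=4 → 8 10 4 3 5 9 13 12
a[mid]=5<12: swap a[4],a[4]; lo=5,mid=5 → 8 10 4 3 5 9 13 12
a[mid]=9<12: swap a[5],a[5]; lo=6,mid=6 → 8 10 4 3 5 9 13 12
a[mid]=13>12: swap a[6],a[7]; hi=6 → 8 10 4 3 5 9 12 13
a[mid]=12=12: mid=7
end: lo=6, hi=6; a = 8 10 4 3 5 9 12 13

8 10 4 3 5 9 12 13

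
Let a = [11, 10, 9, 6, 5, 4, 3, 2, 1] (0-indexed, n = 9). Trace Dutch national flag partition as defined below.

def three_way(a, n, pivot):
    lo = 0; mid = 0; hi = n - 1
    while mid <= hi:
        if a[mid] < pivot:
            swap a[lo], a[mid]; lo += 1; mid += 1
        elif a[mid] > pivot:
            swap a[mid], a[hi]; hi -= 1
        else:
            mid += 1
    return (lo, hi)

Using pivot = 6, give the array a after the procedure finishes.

[1, 2, 3, 5, 4, 6, 9, 10, 11]

pivot = 6; lo=0, mid=0, hi=8
a[mid]=11>6: swap a[0],a[8]; hi=7 → [1, 10, 9, 6, 5, 4, 3, 2, 11]
a[mid]=1<6: swap a[0],a[0]; lo=1,mid=1 → [1, 10, 9, 6, 5, 4, 3, 2, 11]
a[mid]=10>6: swap a[1],a[7]; hi=6 → [1, 2, 9, 6, 5, 4, 3, 10, 11]
a[mid]=2<6: swap a[1],a[1]; lo=2,mid=2 → [1, 2, 9, 6, 5, 4, 3, 10, 11]
a[mid]=9>6: swap a[2],a[6]; hi=5 → [1, 2, 3, 6, 5, 4, 9, 10, 11]
a[mid]=3<6: swap a[2],a[2]; lo=3,mid=3 → [1, 2, 3, 6, 5, 4, 9, 10, 11]
a[mid]=6=6: mid=4
a[mid]=5<6: swap a[3],a[4]; lo=4,mid=5 → [1, 2, 3, 5, 6, 4, 9, 10, 11]
a[mid]=4<6: swap a[4],a[5]; lo=5,mid=6 → [1, 2, 3, 5, 4, 6, 9, 10, 11]
end: lo=5, hi=5; a = [1, 2, 3, 5, 4, 6, 9, 10, 11]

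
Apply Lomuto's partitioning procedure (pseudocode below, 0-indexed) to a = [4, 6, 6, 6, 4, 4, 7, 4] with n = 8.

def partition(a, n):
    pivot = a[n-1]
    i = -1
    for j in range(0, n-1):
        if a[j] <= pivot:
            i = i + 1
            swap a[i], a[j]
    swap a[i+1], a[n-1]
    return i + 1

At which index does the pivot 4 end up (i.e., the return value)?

pivot=4, i=-1
j=0: 4≤4, i=0, swap(0,0) ⇒ [4, 6, 6, 6, 4, 4, 7, 4]
j=1: 6>4, skip
j=2: 6>4, skip
j=3: 6>4, skip
j=4: 4≤4, i=1, swap(1,4) ⇒ [4, 4, 6, 6, 6, 4, 7, 4]
j=5: 4≤4, i=2, swap(2,5) ⇒ [4, 4, 4, 6, 6, 6, 7, 4]
j=6: 7>4, skip
swap(3,7) ⇒ [4, 4, 4, 4, 6, 6, 7, 6]; return 3

3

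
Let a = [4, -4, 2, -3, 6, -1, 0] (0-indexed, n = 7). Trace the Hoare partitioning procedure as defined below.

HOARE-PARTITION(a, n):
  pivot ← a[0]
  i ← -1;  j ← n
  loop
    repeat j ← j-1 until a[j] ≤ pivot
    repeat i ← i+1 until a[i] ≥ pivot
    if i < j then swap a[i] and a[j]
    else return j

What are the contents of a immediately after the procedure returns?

[0, -4, 2, -3, -1, 6, 4]

pivot=4
j stops at 6 (0), i stops at 0 (4); swap ⇒ [0, -4, 2, -3, 6, -1, 4]
j stops at 5 (-1), i stops at 4 (6); swap ⇒ [0, -4, 2, -3, -1, 6, 4]
j stops at 4, i stops at 5; i≥j ⇒ return 4. a=[0, -4, 2, -3, -1, 6, 4]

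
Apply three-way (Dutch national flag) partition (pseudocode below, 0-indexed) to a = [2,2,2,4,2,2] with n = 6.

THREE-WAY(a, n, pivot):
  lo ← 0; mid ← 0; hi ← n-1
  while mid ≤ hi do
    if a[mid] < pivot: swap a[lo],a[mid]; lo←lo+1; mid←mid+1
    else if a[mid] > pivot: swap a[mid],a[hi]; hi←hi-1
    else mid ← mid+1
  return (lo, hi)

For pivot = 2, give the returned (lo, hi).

(0, 4)

pivot = 2; lo=0, mid=0, hi=5
a[mid]=2=2: mid=1
a[mid]=2=2: mid=2
a[mid]=2=2: mid=3
a[mid]=4>2: swap a[3],a[5]; hi=4 → [2,2,2,2,2,4]
a[mid]=2=2: mid=4
a[mid]=2=2: mid=5
end: lo=0, hi=4; a = [2,2,2,2,2,4]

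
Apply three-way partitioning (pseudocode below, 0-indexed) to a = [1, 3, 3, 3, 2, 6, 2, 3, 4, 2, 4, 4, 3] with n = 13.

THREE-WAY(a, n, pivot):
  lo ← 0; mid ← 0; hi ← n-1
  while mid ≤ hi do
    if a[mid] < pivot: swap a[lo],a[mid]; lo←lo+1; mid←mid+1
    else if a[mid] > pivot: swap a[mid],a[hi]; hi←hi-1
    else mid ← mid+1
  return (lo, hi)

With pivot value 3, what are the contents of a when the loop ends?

pivot = 3; lo=0, mid=0, hi=12
a[mid]=1<3: swap a[0],a[0]; lo=1,mid=1 → [1, 3, 3, 3, 2, 6, 2, 3, 4, 2, 4, 4, 3]
a[mid]=3=3: mid=2
a[mid]=3=3: mid=3
a[mid]=3=3: mid=4
a[mid]=2<3: swap a[1],a[4]; lo=2,mid=5 → [1, 2, 3, 3, 3, 6, 2, 3, 4, 2, 4, 4, 3]
a[mid]=6>3: swap a[5],a[12]; hi=11 → [1, 2, 3, 3, 3, 3, 2, 3, 4, 2, 4, 4, 6]
a[mid]=3=3: mid=6
a[mid]=2<3: swap a[2],a[6]; lo=3,mid=7 → [1, 2, 2, 3, 3, 3, 3, 3, 4, 2, 4, 4, 6]
a[mid]=3=3: mid=8
a[mid]=4>3: swap a[8],a[11]; hi=10 → [1, 2, 2, 3, 3, 3, 3, 3, 4, 2, 4, 4, 6]
a[mid]=4>3: swap a[8],a[10]; hi=9 → [1, 2, 2, 3, 3, 3, 3, 3, 4, 2, 4, 4, 6]
a[mid]=4>3: swap a[8],a[9]; hi=8 → [1, 2, 2, 3, 3, 3, 3, 3, 2, 4, 4, 4, 6]
a[mid]=2<3: swap a[3],a[8]; lo=4,mid=9 → [1, 2, 2, 2, 3, 3, 3, 3, 3, 4, 4, 4, 6]
end: lo=4, hi=8; a = [1, 2, 2, 2, 3, 3, 3, 3, 3, 4, 4, 4, 6]

[1, 2, 2, 2, 3, 3, 3, 3, 3, 4, 4, 4, 6]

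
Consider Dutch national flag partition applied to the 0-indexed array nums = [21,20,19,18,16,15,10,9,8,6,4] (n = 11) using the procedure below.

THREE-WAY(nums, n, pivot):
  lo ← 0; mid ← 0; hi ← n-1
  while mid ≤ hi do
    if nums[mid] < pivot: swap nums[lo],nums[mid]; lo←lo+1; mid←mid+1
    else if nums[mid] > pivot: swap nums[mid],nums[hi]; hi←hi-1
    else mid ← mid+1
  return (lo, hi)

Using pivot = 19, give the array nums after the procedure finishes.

pivot = 19; lo=0, mid=0, hi=10
nums[mid]=21>19: swap nums[0],nums[10]; hi=9 → [4,20,19,18,16,15,10,9,8,6,21]
nums[mid]=4<19: swap nums[0],nums[0]; lo=1,mid=1 → [4,20,19,18,16,15,10,9,8,6,21]
nums[mid]=20>19: swap nums[1],nums[9]; hi=8 → [4,6,19,18,16,15,10,9,8,20,21]
nums[mid]=6<19: swap nums[1],nums[1]; lo=2,mid=2 → [4,6,19,18,16,15,10,9,8,20,21]
nums[mid]=19=19: mid=3
nums[mid]=18<19: swap nums[2],nums[3]; lo=3,mid=4 → [4,6,18,19,16,15,10,9,8,20,21]
nums[mid]=16<19: swap nums[3],nums[4]; lo=4,mid=5 → [4,6,18,16,19,15,10,9,8,20,21]
nums[mid]=15<19: swap nums[4],nums[5]; lo=5,mid=6 → [4,6,18,16,15,19,10,9,8,20,21]
nums[mid]=10<19: swap nums[5],nums[6]; lo=6,mid=7 → [4,6,18,16,15,10,19,9,8,20,21]
nums[mid]=9<19: swap nums[6],nums[7]; lo=7,mid=8 → [4,6,18,16,15,10,9,19,8,20,21]
nums[mid]=8<19: swap nums[7],nums[8]; lo=8,mid=9 → [4,6,18,16,15,10,9,8,19,20,21]
end: lo=8, hi=8; nums = [4,6,18,16,15,10,9,8,19,20,21]

[4,6,18,16,15,10,9,8,19,20,21]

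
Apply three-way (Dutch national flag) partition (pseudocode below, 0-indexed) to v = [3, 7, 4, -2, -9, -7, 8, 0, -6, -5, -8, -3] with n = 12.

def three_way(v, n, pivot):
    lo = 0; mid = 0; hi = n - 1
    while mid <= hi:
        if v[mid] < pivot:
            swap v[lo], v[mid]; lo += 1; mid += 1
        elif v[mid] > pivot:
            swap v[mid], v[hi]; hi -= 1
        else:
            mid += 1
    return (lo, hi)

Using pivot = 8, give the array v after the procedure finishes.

[3, 7, 4, -2, -9, -7, 0, -6, -5, -8, -3, 8]

pivot = 8; lo=0, mid=0, hi=11
v[mid]=3<8: swap v[0],v[0]; lo=1,mid=1 → [3, 7, 4, -2, -9, -7, 8, 0, -6, -5, -8, -3]
v[mid]=7<8: swap v[1],v[1]; lo=2,mid=2 → [3, 7, 4, -2, -9, -7, 8, 0, -6, -5, -8, -3]
v[mid]=4<8: swap v[2],v[2]; lo=3,mid=3 → [3, 7, 4, -2, -9, -7, 8, 0, -6, -5, -8, -3]
v[mid]=-2<8: swap v[3],v[3]; lo=4,mid=4 → [3, 7, 4, -2, -9, -7, 8, 0, -6, -5, -8, -3]
v[mid]=-9<8: swap v[4],v[4]; lo=5,mid=5 → [3, 7, 4, -2, -9, -7, 8, 0, -6, -5, -8, -3]
v[mid]=-7<8: swap v[5],v[5]; lo=6,mid=6 → [3, 7, 4, -2, -9, -7, 8, 0, -6, -5, -8, -3]
v[mid]=8=8: mid=7
v[mid]=0<8: swap v[6],v[7]; lo=7,mid=8 → [3, 7, 4, -2, -9, -7, 0, 8, -6, -5, -8, -3]
v[mid]=-6<8: swap v[7],v[8]; lo=8,mid=9 → [3, 7, 4, -2, -9, -7, 0, -6, 8, -5, -8, -3]
v[mid]=-5<8: swap v[8],v[9]; lo=9,mid=10 → [3, 7, 4, -2, -9, -7, 0, -6, -5, 8, -8, -3]
v[mid]=-8<8: swap v[9],v[10]; lo=10,mid=11 → [3, 7, 4, -2, -9, -7, 0, -6, -5, -8, 8, -3]
v[mid]=-3<8: swap v[10],v[11]; lo=11,mid=12 → [3, 7, 4, -2, -9, -7, 0, -6, -5, -8, -3, 8]
end: lo=11, hi=11; v = [3, 7, 4, -2, -9, -7, 0, -6, -5, -8, -3, 8]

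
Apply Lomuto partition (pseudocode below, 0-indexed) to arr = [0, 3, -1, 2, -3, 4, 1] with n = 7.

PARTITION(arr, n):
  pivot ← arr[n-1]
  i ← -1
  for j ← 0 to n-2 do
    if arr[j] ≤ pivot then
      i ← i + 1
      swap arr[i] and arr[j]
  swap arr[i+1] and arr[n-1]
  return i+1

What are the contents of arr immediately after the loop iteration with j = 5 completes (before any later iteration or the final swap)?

[0, -1, -3, 2, 3, 4, 1]

pivot=1, i=-1
j=0: 0≤1, i=0, swap(0,0) ⇒ [0, 3, -1, 2, -3, 4, 1]
j=1: 3>1, skip
j=2: -1≤1, i=1, swap(1,2) ⇒ [0, -1, 3, 2, -3, 4, 1]
j=3: 2>1, skip
j=4: -3≤1, i=2, swap(2,4) ⇒ [0, -1, -3, 2, 3, 4, 1]
j=5: 4>1, skip
(after j=5) arr = [0, -1, -3, 2, 3, 4, 1]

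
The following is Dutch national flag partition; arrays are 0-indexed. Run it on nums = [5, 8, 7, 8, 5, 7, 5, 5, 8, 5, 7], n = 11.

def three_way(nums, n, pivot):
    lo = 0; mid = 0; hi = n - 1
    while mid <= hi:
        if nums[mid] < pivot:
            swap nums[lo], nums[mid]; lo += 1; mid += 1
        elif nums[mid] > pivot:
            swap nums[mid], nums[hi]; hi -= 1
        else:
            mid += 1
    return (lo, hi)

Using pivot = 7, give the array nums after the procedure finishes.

[5, 5, 5, 5, 5, 7, 7, 7, 8, 8, 8]

pivot = 7; lo=0, mid=0, hi=10
nums[mid]=5<7: swap nums[0],nums[0]; lo=1,mid=1 → [5, 8, 7, 8, 5, 7, 5, 5, 8, 5, 7]
nums[mid]=8>7: swap nums[1],nums[10]; hi=9 → [5, 7, 7, 8, 5, 7, 5, 5, 8, 5, 8]
nums[mid]=7=7: mid=2
nums[mid]=7=7: mid=3
nums[mid]=8>7: swap nums[3],nums[9]; hi=8 → [5, 7, 7, 5, 5, 7, 5, 5, 8, 8, 8]
nums[mid]=5<7: swap nums[1],nums[3]; lo=2,mid=4 → [5, 5, 7, 7, 5, 7, 5, 5, 8, 8, 8]
nums[mid]=5<7: swap nums[2],nums[4]; lo=3,mid=5 → [5, 5, 5, 7, 7, 7, 5, 5, 8, 8, 8]
nums[mid]=7=7: mid=6
nums[mid]=5<7: swap nums[3],nums[6]; lo=4,mid=7 → [5, 5, 5, 5, 7, 7, 7, 5, 8, 8, 8]
nums[mid]=5<7: swap nums[4],nums[7]; lo=5,mid=8 → [5, 5, 5, 5, 5, 7, 7, 7, 8, 8, 8]
nums[mid]=8>7: swap nums[8],nums[8]; hi=7 → [5, 5, 5, 5, 5, 7, 7, 7, 8, 8, 8]
end: lo=5, hi=7; nums = [5, 5, 5, 5, 5, 7, 7, 7, 8, 8, 8]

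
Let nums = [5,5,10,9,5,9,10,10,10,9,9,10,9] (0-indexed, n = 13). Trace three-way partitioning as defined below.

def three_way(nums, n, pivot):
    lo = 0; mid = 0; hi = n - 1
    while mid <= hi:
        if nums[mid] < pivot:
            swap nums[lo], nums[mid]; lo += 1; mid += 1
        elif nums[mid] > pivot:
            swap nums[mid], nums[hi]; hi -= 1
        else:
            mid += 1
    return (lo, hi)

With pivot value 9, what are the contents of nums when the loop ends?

[5,5,5,9,9,9,9,9,10,10,10,10,10]

pivot = 9; lo=0, mid=0, hi=12
nums[mid]=5<9: swap nums[0],nums[0]; lo=1,mid=1 → [5,5,10,9,5,9,10,10,10,9,9,10,9]
nums[mid]=5<9: swap nums[1],nums[1]; lo=2,mid=2 → [5,5,10,9,5,9,10,10,10,9,9,10,9]
nums[mid]=10>9: swap nums[2],nums[12]; hi=11 → [5,5,9,9,5,9,10,10,10,9,9,10,10]
nums[mid]=9=9: mid=3
nums[mid]=9=9: mid=4
nums[mid]=5<9: swap nums[2],nums[4]; lo=3,mid=5 → [5,5,5,9,9,9,10,10,10,9,9,10,10]
nums[mid]=9=9: mid=6
nums[mid]=10>9: swap nums[6],nums[11]; hi=10 → [5,5,5,9,9,9,10,10,10,9,9,10,10]
nums[mid]=10>9: swap nums[6],nums[10]; hi=9 → [5,5,5,9,9,9,9,10,10,9,10,10,10]
nums[mid]=9=9: mid=7
nums[mid]=10>9: swap nums[7],nums[9]; hi=8 → [5,5,5,9,9,9,9,9,10,10,10,10,10]
nums[mid]=9=9: mid=8
nums[mid]=10>9: swap nums[8],nums[8]; hi=7 → [5,5,5,9,9,9,9,9,10,10,10,10,10]
end: lo=3, hi=7; nums = [5,5,5,9,9,9,9,9,10,10,10,10,10]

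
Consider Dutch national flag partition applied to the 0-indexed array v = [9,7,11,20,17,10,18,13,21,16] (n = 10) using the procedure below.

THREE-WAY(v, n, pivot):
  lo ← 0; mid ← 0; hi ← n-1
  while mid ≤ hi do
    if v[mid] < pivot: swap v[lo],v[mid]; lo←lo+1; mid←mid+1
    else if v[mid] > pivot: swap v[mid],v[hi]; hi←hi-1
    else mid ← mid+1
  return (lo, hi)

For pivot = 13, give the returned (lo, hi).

lo=0 mid=0 hi=9
9<13: swap(0,0), lo=1 mid=1 ⇒ [9,7,11,20,17,10,18,13,21,16]
7<13: swap(1,1), lo=2 mid=2 ⇒ [9,7,11,20,17,10,18,13,21,16]
11<13: swap(2,2), lo=3 mid=3 ⇒ [9,7,11,20,17,10,18,13,21,16]
20>13: swap(3,9), hi=8 ⇒ [9,7,11,16,17,10,18,13,21,20]
16>13: swap(3,8), hi=7 ⇒ [9,7,11,21,17,10,18,13,16,20]
21>13: swap(3,7), hi=6 ⇒ [9,7,11,13,17,10,18,21,16,20]
13=13: mid=4
17>13: swap(4,6), hi=5 ⇒ [9,7,11,13,18,10,17,21,16,20]
18>13: swap(4,5), hi=4 ⇒ [9,7,11,13,10,18,17,21,16,20]
10<13: swap(3,4), lo=4 mid=5 ⇒ [9,7,11,10,13,18,17,21,16,20]
done. lo=4 hi=4; v=[9,7,11,10,13,18,17,21,16,20]

(4, 4)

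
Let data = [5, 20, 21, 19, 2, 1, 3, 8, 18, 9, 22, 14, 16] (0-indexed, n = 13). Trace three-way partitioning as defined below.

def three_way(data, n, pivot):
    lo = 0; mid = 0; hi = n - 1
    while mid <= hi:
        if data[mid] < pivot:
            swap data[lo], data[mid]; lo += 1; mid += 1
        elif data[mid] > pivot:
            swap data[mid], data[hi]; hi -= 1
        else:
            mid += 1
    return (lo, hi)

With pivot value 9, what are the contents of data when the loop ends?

[5, 8, 3, 2, 1, 9, 19, 18, 21, 22, 14, 16, 20]

pivot = 9; lo=0, mid=0, hi=12
data[mid]=5<9: swap data[0],data[0]; lo=1,mid=1 → [5, 20, 21, 19, 2, 1, 3, 8, 18, 9, 22, 14, 16]
data[mid]=20>9: swap data[1],data[12]; hi=11 → [5, 16, 21, 19, 2, 1, 3, 8, 18, 9, 22, 14, 20]
data[mid]=16>9: swap data[1],data[11]; hi=10 → [5, 14, 21, 19, 2, 1, 3, 8, 18, 9, 22, 16, 20]
data[mid]=14>9: swap data[1],data[10]; hi=9 → [5, 22, 21, 19, 2, 1, 3, 8, 18, 9, 14, 16, 20]
data[mid]=22>9: swap data[1],data[9]; hi=8 → [5, 9, 21, 19, 2, 1, 3, 8, 18, 22, 14, 16, 20]
data[mid]=9=9: mid=2
data[mid]=21>9: swap data[2],data[8]; hi=7 → [5, 9, 18, 19, 2, 1, 3, 8, 21, 22, 14, 16, 20]
data[mid]=18>9: swap data[2],data[7]; hi=6 → [5, 9, 8, 19, 2, 1, 3, 18, 21, 22, 14, 16, 20]
data[mid]=8<9: swap data[1],data[2]; lo=2,mid=3 → [5, 8, 9, 19, 2, 1, 3, 18, 21, 22, 14, 16, 20]
data[mid]=19>9: swap data[3],data[6]; hi=5 → [5, 8, 9, 3, 2, 1, 19, 18, 21, 22, 14, 16, 20]
data[mid]=3<9: swap data[2],data[3]; lo=3,mid=4 → [5, 8, 3, 9, 2, 1, 19, 18, 21, 22, 14, 16, 20]
data[mid]=2<9: swap data[3],data[4]; lo=4,mid=5 → [5, 8, 3, 2, 9, 1, 19, 18, 21, 22, 14, 16, 20]
data[mid]=1<9: swap data[4],data[5]; lo=5,mid=6 → [5, 8, 3, 2, 1, 9, 19, 18, 21, 22, 14, 16, 20]
end: lo=5, hi=5; data = [5, 8, 3, 2, 1, 9, 19, 18, 21, 22, 14, 16, 20]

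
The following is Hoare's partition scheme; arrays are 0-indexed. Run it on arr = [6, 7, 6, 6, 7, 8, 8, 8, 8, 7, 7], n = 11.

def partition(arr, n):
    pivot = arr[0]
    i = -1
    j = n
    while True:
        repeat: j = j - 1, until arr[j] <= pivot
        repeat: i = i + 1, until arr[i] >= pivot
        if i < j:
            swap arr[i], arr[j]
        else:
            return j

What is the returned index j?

pivot = arr[0] = 6; i = -1, j = 11
j→3 (arr[3]=6≤6), i→0 (arr[0]=6≥6); i<j, swap → [6, 7, 6, 6, 7, 8, 8, 8, 8, 7, 7]
j→2 (arr[2]=6≤6), i→1 (arr[1]=7≥6); i<j, swap → [6, 6, 7, 6, 7, 8, 8, 8, 8, 7, 7]
j→1, i→2; i≥j, return j=1. arr = [6, 6, 7, 6, 7, 8, 8, 8, 8, 7, 7]

1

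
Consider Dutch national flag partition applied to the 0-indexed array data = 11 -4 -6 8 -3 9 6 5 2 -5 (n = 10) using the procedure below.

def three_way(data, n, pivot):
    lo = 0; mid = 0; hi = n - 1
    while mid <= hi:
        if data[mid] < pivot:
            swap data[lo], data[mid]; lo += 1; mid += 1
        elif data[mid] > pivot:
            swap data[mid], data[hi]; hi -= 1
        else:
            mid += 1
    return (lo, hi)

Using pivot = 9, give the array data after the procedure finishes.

-5 -4 -6 8 -3 6 5 2 9 11

lo=0 mid=0 hi=9
11>9: swap(0,9), hi=8 ⇒ -5 -4 -6 8 -3 9 6 5 2 11
-5<9: swap(0,0), lo=1 mid=1 ⇒ -5 -4 -6 8 -3 9 6 5 2 11
-4<9: swap(1,1), lo=2 mid=2 ⇒ -5 -4 -6 8 -3 9 6 5 2 11
-6<9: swap(2,2), lo=3 mid=3 ⇒ -5 -4 -6 8 -3 9 6 5 2 11
8<9: swap(3,3), lo=4 mid=4 ⇒ -5 -4 -6 8 -3 9 6 5 2 11
-3<9: swap(4,4), lo=5 mid=5 ⇒ -5 -4 -6 8 -3 9 6 5 2 11
9=9: mid=6
6<9: swap(5,6), lo=6 mid=7 ⇒ -5 -4 -6 8 -3 6 9 5 2 11
5<9: swap(6,7), lo=7 mid=8 ⇒ -5 -4 -6 8 -3 6 5 9 2 11
2<9: swap(7,8), lo=8 mid=9 ⇒ -5 -4 -6 8 -3 6 5 2 9 11
done. lo=8 hi=8; data=-5 -4 -6 8 -3 6 5 2 9 11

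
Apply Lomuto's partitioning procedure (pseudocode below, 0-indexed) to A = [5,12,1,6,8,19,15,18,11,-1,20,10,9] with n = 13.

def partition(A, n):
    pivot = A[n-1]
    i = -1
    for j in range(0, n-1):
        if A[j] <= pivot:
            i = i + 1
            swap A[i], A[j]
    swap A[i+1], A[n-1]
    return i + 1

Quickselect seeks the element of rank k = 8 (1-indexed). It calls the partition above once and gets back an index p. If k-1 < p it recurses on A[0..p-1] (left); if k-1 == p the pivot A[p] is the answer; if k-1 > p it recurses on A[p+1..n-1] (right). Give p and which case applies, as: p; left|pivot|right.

5; right

pivot = A[12] = 9; i = -1
j=0: A[0]=5 ≤ 9 → i=0, swap A[0],A[0] (no change) → [5,12,1,6,8,19,15,18,11,-1,20,10,9]
j=1: A[1]=12 > 9 → no swap
j=2: A[2]=1 ≤ 9 → i=1, swap A[1],A[2] → [5,1,12,6,8,19,15,18,11,-1,20,10,9]
j=3: A[3]=6 ≤ 9 → i=2, swap A[2],A[3] → [5,1,6,12,8,19,15,18,11,-1,20,10,9]
j=4: A[4]=8 ≤ 9 → i=3, swap A[3],A[4] → [5,1,6,8,12,19,15,18,11,-1,20,10,9]
j=5: A[5]=19 > 9 → no swap
j=6: A[6]=15 > 9 → no swap
j=7: A[7]=18 > 9 → no swap
j=8: A[8]=11 > 9 → no swap
j=9: A[9]=-1 ≤ 9 → i=4, swap A[4],A[9] → [5,1,6,8,-1,19,15,18,11,12,20,10,9]
j=10: A[10]=20 > 9 → no swap
j=11: A[11]=10 > 9 → no swap
final swap A[5],A[12] → [5,1,6,8,-1,9,15,18,11,12,20,10,19]; return 5
p = 5; k-1 = 7 > 5 ⇒ right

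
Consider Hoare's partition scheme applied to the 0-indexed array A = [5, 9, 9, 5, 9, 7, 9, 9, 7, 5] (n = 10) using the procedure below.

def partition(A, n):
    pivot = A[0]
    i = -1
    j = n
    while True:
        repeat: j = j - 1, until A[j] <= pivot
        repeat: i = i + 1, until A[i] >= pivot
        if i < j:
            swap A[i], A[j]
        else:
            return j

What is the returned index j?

pivot = A[0] = 5; i = -1, j = 10
j→9 (A[9]=5≤5), i→0 (A[0]=5≥5); i<j, swap → [5, 9, 9, 5, 9, 7, 9, 9, 7, 5]
j→3 (A[3]=5≤5), i→1 (A[1]=9≥5); i<j, swap → [5, 5, 9, 9, 9, 7, 9, 9, 7, 5]
j→1, i→2; i≥j, return j=1. A = [5, 5, 9, 9, 9, 7, 9, 9, 7, 5]

1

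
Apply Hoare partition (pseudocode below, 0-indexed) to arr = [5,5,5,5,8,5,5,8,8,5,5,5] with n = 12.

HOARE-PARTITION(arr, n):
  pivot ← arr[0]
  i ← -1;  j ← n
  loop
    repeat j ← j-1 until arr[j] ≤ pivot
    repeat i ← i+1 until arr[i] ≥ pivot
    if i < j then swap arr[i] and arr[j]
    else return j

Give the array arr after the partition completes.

pivot=5
j stops at 11 (5), i stops at 0 (5); swap ⇒ [5,5,5,5,8,5,5,8,8,5,5,5]
j stops at 10 (5), i stops at 1 (5); swap ⇒ [5,5,5,5,8,5,5,8,8,5,5,5]
j stops at 9 (5), i stops at 2 (5); swap ⇒ [5,5,5,5,8,5,5,8,8,5,5,5]
j stops at 6 (5), i stops at 3 (5); swap ⇒ [5,5,5,5,8,5,5,8,8,5,5,5]
j stops at 5 (5), i stops at 4 (8); swap ⇒ [5,5,5,5,5,8,5,8,8,5,5,5]
j stops at 4, i stops at 5; i≥j ⇒ return 4. arr=[5,5,5,5,5,8,5,8,8,5,5,5]

[5,5,5,5,5,8,5,8,8,5,5,5]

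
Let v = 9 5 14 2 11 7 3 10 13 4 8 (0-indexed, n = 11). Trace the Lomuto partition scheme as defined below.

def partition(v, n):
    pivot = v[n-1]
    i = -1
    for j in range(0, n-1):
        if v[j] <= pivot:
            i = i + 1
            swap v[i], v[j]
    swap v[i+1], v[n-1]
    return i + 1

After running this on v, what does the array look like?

pivot=8, i=-1
j=0: 9>8, skip
j=1: 5≤8, i=0, swap(0,1) ⇒ 5 9 14 2 11 7 3 10 13 4 8
j=2: 14>8, skip
j=3: 2≤8, i=1, swap(1,3) ⇒ 5 2 14 9 11 7 3 10 13 4 8
j=4: 11>8, skip
j=5: 7≤8, i=2, swap(2,5) ⇒ 5 2 7 9 11 14 3 10 13 4 8
j=6: 3≤8, i=3, swap(3,6) ⇒ 5 2 7 3 11 14 9 10 13 4 8
j=7: 10>8, skip
j=8: 13>8, skip
j=9: 4≤8, i=4, swap(4,9) ⇒ 5 2 7 3 4 14 9 10 13 11 8
swap(5,10) ⇒ 5 2 7 3 4 8 9 10 13 11 14; return 5

5 2 7 3 4 8 9 10 13 11 14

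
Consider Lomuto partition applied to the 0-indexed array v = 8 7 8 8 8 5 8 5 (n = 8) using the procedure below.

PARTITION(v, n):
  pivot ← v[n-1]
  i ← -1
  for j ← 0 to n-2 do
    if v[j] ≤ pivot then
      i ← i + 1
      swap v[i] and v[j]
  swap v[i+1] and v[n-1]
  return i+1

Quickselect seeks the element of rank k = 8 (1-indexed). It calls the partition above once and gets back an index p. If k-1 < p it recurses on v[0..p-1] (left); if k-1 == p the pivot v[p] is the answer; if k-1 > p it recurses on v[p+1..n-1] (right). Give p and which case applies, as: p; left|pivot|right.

pivot=5, i=-1
j=0: 8>5, skip
j=1: 7>5, skip
j=2: 8>5, skip
j=3: 8>5, skip
j=4: 8>5, skip
j=5: 5≤5, i=0, swap(0,5) ⇒ 5 7 8 8 8 8 8 5
j=6: 8>5, skip
swap(1,7) ⇒ 5 5 8 8 8 8 8 7; return 1
p = 1; k-1 = 7 > 1 ⇒ right

1; right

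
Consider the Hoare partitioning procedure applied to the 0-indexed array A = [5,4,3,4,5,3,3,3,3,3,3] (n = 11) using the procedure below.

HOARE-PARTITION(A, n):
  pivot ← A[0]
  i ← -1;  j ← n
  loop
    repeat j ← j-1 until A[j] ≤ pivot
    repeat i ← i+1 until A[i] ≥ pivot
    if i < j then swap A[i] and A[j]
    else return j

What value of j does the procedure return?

pivot=5
j stops at 10 (3), i stops at 0 (5); swap ⇒ [3,4,3,4,5,3,3,3,3,3,5]
j stops at 9 (3), i stops at 4 (5); swap ⇒ [3,4,3,4,3,3,3,3,3,5,5]
j stops at 8, i stops at 9; i≥j ⇒ return 8. A=[3,4,3,4,3,3,3,3,3,5,5]

8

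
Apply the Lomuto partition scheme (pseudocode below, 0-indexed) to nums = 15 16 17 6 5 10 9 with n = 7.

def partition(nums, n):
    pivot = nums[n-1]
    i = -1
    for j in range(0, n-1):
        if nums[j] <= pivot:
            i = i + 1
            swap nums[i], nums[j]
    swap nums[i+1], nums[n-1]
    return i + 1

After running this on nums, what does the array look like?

6 5 9 15 16 10 17

pivot = nums[6] = 9; i = -1
j=0: nums[0]=15 > 9 → no swap
j=1: nums[1]=16 > 9 → no swap
j=2: nums[2]=17 > 9 → no swap
j=3: nums[3]=6 ≤ 9 → i=0, swap nums[0],nums[3] → 6 16 17 15 5 10 9
j=4: nums[4]=5 ≤ 9 → i=1, swap nums[1],nums[4] → 6 5 17 15 16 10 9
j=5: nums[5]=10 > 9 → no swap
final swap nums[2],nums[6] → 6 5 9 15 16 10 17; return 2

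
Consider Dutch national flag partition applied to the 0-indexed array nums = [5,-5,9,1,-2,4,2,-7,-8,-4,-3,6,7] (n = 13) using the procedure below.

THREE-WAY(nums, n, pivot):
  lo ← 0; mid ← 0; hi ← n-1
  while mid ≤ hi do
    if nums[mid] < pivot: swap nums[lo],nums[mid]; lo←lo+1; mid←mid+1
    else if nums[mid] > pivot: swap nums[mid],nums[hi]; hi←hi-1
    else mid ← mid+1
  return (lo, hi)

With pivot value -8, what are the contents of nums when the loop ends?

[-8,9,1,-2,4,2,-7,-5,-4,-3,6,7,5]

pivot = -8; lo=0, mid=0, hi=12
nums[mid]=5>-8: swap nums[0],nums[12]; hi=11 → [7,-5,9,1,-2,4,2,-7,-8,-4,-3,6,5]
nums[mid]=7>-8: swap nums[0],nums[11]; hi=10 → [6,-5,9,1,-2,4,2,-7,-8,-4,-3,7,5]
nums[mid]=6>-8: swap nums[0],nums[10]; hi=9 → [-3,-5,9,1,-2,4,2,-7,-8,-4,6,7,5]
nums[mid]=-3>-8: swap nums[0],nums[9]; hi=8 → [-4,-5,9,1,-2,4,2,-7,-8,-3,6,7,5]
nums[mid]=-4>-8: swap nums[0],nums[8]; hi=7 → [-8,-5,9,1,-2,4,2,-7,-4,-3,6,7,5]
nums[mid]=-8=-8: mid=1
nums[mid]=-5>-8: swap nums[1],nums[7]; hi=6 → [-8,-7,9,1,-2,4,2,-5,-4,-3,6,7,5]
nums[mid]=-7>-8: swap nums[1],nums[6]; hi=5 → [-8,2,9,1,-2,4,-7,-5,-4,-3,6,7,5]
nums[mid]=2>-8: swap nums[1],nums[5]; hi=4 → [-8,4,9,1,-2,2,-7,-5,-4,-3,6,7,5]
nums[mid]=4>-8: swap nums[1],nums[4]; hi=3 → [-8,-2,9,1,4,2,-7,-5,-4,-3,6,7,5]
nums[mid]=-2>-8: swap nums[1],nums[3]; hi=2 → [-8,1,9,-2,4,2,-7,-5,-4,-3,6,7,5]
nums[mid]=1>-8: swap nums[1],nums[2]; hi=1 → [-8,9,1,-2,4,2,-7,-5,-4,-3,6,7,5]
nums[mid]=9>-8: swap nums[1],nums[1]; hi=0 → [-8,9,1,-2,4,2,-7,-5,-4,-3,6,7,5]
end: lo=0, hi=0; nums = [-8,9,1,-2,4,2,-7,-5,-4,-3,6,7,5]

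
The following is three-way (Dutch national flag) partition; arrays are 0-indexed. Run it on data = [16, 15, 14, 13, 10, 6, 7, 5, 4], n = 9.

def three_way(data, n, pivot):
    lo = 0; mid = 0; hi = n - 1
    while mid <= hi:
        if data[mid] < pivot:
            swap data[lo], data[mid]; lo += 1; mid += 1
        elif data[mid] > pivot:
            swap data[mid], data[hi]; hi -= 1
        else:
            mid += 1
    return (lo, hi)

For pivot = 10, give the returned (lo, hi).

pivot = 10; lo=0, mid=0, hi=8
data[mid]=16>10: swap data[0],data[8]; hi=7 → [4, 15, 14, 13, 10, 6, 7, 5, 16]
data[mid]=4<10: swap data[0],data[0]; lo=1,mid=1 → [4, 15, 14, 13, 10, 6, 7, 5, 16]
data[mid]=15>10: swap data[1],data[7]; hi=6 → [4, 5, 14, 13, 10, 6, 7, 15, 16]
data[mid]=5<10: swap data[1],data[1]; lo=2,mid=2 → [4, 5, 14, 13, 10, 6, 7, 15, 16]
data[mid]=14>10: swap data[2],data[6]; hi=5 → [4, 5, 7, 13, 10, 6, 14, 15, 16]
data[mid]=7<10: swap data[2],data[2]; lo=3,mid=3 → [4, 5, 7, 13, 10, 6, 14, 15, 16]
data[mid]=13>10: swap data[3],data[5]; hi=4 → [4, 5, 7, 6, 10, 13, 14, 15, 16]
data[mid]=6<10: swap data[3],data[3]; lo=4,mid=4 → [4, 5, 7, 6, 10, 13, 14, 15, 16]
data[mid]=10=10: mid=5
end: lo=4, hi=4; data = [4, 5, 7, 6, 10, 13, 14, 15, 16]

(4, 4)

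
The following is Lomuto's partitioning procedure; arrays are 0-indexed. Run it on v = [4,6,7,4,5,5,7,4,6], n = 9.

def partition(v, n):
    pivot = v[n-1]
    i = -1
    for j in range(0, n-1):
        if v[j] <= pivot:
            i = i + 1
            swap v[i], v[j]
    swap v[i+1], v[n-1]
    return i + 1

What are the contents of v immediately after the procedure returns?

pivot = v[8] = 6; i = -1
j=0: v[0]=4 ≤ 6 → i=0, swap v[0],v[0] (no change) → [4,6,7,4,5,5,7,4,6]
j=1: v[1]=6 ≤ 6 → i=1, swap v[1],v[1] (no change) → [4,6,7,4,5,5,7,4,6]
j=2: v[2]=7 > 6 → no swap
j=3: v[3]=4 ≤ 6 → i=2, swap v[2],v[3] → [4,6,4,7,5,5,7,4,6]
j=4: v[4]=5 ≤ 6 → i=3, swap v[3],v[4] → [4,6,4,5,7,5,7,4,6]
j=5: v[5]=5 ≤ 6 → i=4, swap v[4],v[5] → [4,6,4,5,5,7,7,4,6]
j=6: v[6]=7 > 6 → no swap
j=7: v[7]=4 ≤ 6 → i=5, swap v[5],v[7] → [4,6,4,5,5,4,7,7,6]
final swap v[6],v[8] → [4,6,4,5,5,4,6,7,7]; return 6

[4,6,4,5,5,4,6,7,7]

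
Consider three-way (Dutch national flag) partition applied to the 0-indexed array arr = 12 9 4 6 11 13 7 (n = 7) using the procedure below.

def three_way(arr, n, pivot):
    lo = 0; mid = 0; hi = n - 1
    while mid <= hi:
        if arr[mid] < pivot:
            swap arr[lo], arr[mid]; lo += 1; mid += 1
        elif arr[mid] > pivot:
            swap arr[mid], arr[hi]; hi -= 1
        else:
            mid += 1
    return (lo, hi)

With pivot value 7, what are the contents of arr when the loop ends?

pivot = 7; lo=0, mid=0, hi=6
arr[mid]=12>7: swap arr[0],arr[6]; hi=5 → 7 9 4 6 11 13 12
arr[mid]=7=7: mid=1
arr[mid]=9>7: swap arr[1],arr[5]; hi=4 → 7 13 4 6 11 9 12
arr[mid]=13>7: swap arr[1],arr[4]; hi=3 → 7 11 4 6 13 9 12
arr[mid]=11>7: swap arr[1],arr[3]; hi=2 → 7 6 4 11 13 9 12
arr[mid]=6<7: swap arr[0],arr[1]; lo=1,mid=2 → 6 7 4 11 13 9 12
arr[mid]=4<7: swap arr[1],arr[2]; lo=2,mid=3 → 6 4 7 11 13 9 12
end: lo=2, hi=2; arr = 6 4 7 11 13 9 12

6 4 7 11 13 9 12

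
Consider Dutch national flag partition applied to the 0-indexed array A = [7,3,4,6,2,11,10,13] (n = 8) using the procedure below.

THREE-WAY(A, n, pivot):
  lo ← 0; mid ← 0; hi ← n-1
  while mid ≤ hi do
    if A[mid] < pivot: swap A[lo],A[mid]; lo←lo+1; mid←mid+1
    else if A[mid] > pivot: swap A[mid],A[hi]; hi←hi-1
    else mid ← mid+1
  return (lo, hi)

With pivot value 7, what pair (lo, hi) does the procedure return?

(4, 4)

lo=0 mid=0 hi=7
7=7: mid=1
3<7: swap(0,1), lo=1 mid=2 ⇒ [3,7,4,6,2,11,10,13]
4<7: swap(1,2), lo=2 mid=3 ⇒ [3,4,7,6,2,11,10,13]
6<7: swap(2,3), lo=3 mid=4 ⇒ [3,4,6,7,2,11,10,13]
2<7: swap(3,4), lo=4 mid=5 ⇒ [3,4,6,2,7,11,10,13]
11>7: swap(5,7), hi=6 ⇒ [3,4,6,2,7,13,10,11]
13>7: swap(5,6), hi=5 ⇒ [3,4,6,2,7,10,13,11]
10>7: swap(5,5), hi=4 ⇒ [3,4,6,2,7,10,13,11]
done. lo=4 hi=4; A=[3,4,6,2,7,10,13,11]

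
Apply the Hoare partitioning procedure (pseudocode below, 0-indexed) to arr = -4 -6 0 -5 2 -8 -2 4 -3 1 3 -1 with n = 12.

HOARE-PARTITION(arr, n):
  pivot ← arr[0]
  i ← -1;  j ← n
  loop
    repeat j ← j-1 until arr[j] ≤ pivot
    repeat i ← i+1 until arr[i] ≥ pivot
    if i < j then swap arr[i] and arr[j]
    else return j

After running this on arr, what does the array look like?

-8 -6 -5 0 2 -4 -2 4 -3 1 3 -1

pivot=-4
j stops at 5 (-8), i stops at 0 (-4); swap ⇒ -8 -6 0 -5 2 -4 -2 4 -3 1 3 -1
j stops at 3 (-5), i stops at 2 (0); swap ⇒ -8 -6 -5 0 2 -4 -2 4 -3 1 3 -1
j stops at 2, i stops at 3; i≥j ⇒ return 2. arr=-8 -6 -5 0 2 -4 -2 4 -3 1 3 -1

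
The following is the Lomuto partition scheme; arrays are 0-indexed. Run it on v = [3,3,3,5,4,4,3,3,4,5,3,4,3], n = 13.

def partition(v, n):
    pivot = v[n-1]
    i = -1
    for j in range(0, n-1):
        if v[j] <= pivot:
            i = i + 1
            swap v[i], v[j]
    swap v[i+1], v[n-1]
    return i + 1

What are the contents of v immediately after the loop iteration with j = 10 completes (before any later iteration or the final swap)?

pivot=3, i=-1
j=0: 3≤3, i=0, swap(0,0) ⇒ [3,3,3,5,4,4,3,3,4,5,3,4,3]
j=1: 3≤3, i=1, swap(1,1) ⇒ [3,3,3,5,4,4,3,3,4,5,3,4,3]
j=2: 3≤3, i=2, swap(2,2) ⇒ [3,3,3,5,4,4,3,3,4,5,3,4,3]
j=3: 5>3, skip
j=4: 4>3, skip
j=5: 4>3, skip
j=6: 3≤3, i=3, swap(3,6) ⇒ [3,3,3,3,4,4,5,3,4,5,3,4,3]
j=7: 3≤3, i=4, swap(4,7) ⇒ [3,3,3,3,3,4,5,4,4,5,3,4,3]
j=8: 4>3, skip
j=9: 5>3, skip
j=10: 3≤3, i=5, swap(5,10) ⇒ [3,3,3,3,3,3,5,4,4,5,4,4,3]
(after j=10) v = [3,3,3,3,3,3,5,4,4,5,4,4,3]

[3,3,3,3,3,3,5,4,4,5,4,4,3]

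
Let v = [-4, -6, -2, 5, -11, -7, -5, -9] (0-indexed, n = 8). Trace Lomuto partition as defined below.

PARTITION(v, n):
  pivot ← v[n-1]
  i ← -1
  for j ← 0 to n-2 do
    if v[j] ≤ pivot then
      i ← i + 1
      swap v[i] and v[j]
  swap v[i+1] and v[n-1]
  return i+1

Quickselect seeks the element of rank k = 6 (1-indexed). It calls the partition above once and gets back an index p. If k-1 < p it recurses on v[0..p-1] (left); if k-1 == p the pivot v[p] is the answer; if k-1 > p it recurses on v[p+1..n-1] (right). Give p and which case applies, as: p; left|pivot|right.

pivot = v[7] = -9; i = -1
j=0: v[0]=-4 > -9 → no swap
j=1: v[1]=-6 > -9 → no swap
j=2: v[2]=-2 > -9 → no swap
j=3: v[3]=5 > -9 → no swap
j=4: v[4]=-11 ≤ -9 → i=0, swap v[0],v[4] → [-11, -6, -2, 5, -4, -7, -5, -9]
j=5: v[5]=-7 > -9 → no swap
j=6: v[6]=-5 > -9 → no swap
final swap v[1],v[7] → [-11, -9, -2, 5, -4, -7, -5, -6]; return 1
p = 1; k-1 = 5 > 1 ⇒ right

1; right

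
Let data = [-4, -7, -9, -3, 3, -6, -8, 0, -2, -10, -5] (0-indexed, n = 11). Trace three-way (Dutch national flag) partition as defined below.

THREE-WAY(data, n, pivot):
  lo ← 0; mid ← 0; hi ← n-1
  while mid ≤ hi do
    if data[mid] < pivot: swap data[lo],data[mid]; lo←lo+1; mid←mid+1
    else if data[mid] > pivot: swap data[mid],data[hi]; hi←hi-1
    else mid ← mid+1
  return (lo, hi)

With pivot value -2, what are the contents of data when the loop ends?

lo=0 mid=0 hi=10
-4<-2: swap(0,0), lo=1 mid=1 ⇒ [-4, -7, -9, -3, 3, -6, -8, 0, -2, -10, -5]
-7<-2: swap(1,1), lo=2 mid=2 ⇒ [-4, -7, -9, -3, 3, -6, -8, 0, -2, -10, -5]
-9<-2: swap(2,2), lo=3 mid=3 ⇒ [-4, -7, -9, -3, 3, -6, -8, 0, -2, -10, -5]
-3<-2: swap(3,3), lo=4 mid=4 ⇒ [-4, -7, -9, -3, 3, -6, -8, 0, -2, -10, -5]
3>-2: swap(4,10), hi=9 ⇒ [-4, -7, -9, -3, -5, -6, -8, 0, -2, -10, 3]
-5<-2: swap(4,4), lo=5 mid=5 ⇒ [-4, -7, -9, -3, -5, -6, -8, 0, -2, -10, 3]
-6<-2: swap(5,5), lo=6 mid=6 ⇒ [-4, -7, -9, -3, -5, -6, -8, 0, -2, -10, 3]
-8<-2: swap(6,6), lo=7 mid=7 ⇒ [-4, -7, -9, -3, -5, -6, -8, 0, -2, -10, 3]
0>-2: swap(7,9), hi=8 ⇒ [-4, -7, -9, -3, -5, -6, -8, -10, -2, 0, 3]
-10<-2: swap(7,7), lo=8 mid=8 ⇒ [-4, -7, -9, -3, -5, -6, -8, -10, -2, 0, 3]
-2=-2: mid=9
done. lo=8 hi=8; data=[-4, -7, -9, -3, -5, -6, -8, -10, -2, 0, 3]

[-4, -7, -9, -3, -5, -6, -8, -10, -2, 0, 3]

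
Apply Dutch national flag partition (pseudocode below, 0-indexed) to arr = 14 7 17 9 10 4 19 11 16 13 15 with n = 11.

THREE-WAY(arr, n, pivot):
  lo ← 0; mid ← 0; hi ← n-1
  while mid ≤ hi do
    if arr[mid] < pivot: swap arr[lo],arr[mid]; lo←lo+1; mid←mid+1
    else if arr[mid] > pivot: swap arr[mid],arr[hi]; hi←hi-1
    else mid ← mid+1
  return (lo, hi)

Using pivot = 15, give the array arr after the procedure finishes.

lo=0 mid=0 hi=10
14<15: swap(0,0), lo=1 mid=1 ⇒ 14 7 17 9 10 4 19 11 16 13 15
7<15: swap(1,1), lo=2 mid=2 ⇒ 14 7 17 9 10 4 19 11 16 13 15
17>15: swap(2,10), hi=9 ⇒ 14 7 15 9 10 4 19 11 16 13 17
15=15: mid=3
9<15: swap(2,3), lo=3 mid=4 ⇒ 14 7 9 15 10 4 19 11 16 13 17
10<15: swap(3,4), lo=4 mid=5 ⇒ 14 7 9 10 15 4 19 11 16 13 17
4<15: swap(4,5), lo=5 mid=6 ⇒ 14 7 9 10 4 15 19 11 16 13 17
19>15: swap(6,9), hi=8 ⇒ 14 7 9 10 4 15 13 11 16 19 17
13<15: swap(5,6), lo=6 mid=7 ⇒ 14 7 9 10 4 13 15 11 16 19 17
11<15: swap(6,7), lo=7 mid=8 ⇒ 14 7 9 10 4 13 11 15 16 19 17
16>15: swap(8,8), hi=7 ⇒ 14 7 9 10 4 13 11 15 16 19 17
done. lo=7 hi=7; arr=14 7 9 10 4 13 11 15 16 19 17

14 7 9 10 4 13 11 15 16 19 17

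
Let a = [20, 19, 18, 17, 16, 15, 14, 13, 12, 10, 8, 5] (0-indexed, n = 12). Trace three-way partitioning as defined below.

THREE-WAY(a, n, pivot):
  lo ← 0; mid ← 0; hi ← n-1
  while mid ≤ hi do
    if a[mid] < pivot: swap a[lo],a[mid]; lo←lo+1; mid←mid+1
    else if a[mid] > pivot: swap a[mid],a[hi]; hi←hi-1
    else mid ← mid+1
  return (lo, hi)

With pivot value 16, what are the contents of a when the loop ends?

[5, 8, 10, 12, 15, 14, 13, 16, 17, 18, 19, 20]

pivot = 16; lo=0, mid=0, hi=11
a[mid]=20>16: swap a[0],a[11]; hi=10 → [5, 19, 18, 17, 16, 15, 14, 13, 12, 10, 8, 20]
a[mid]=5<16: swap a[0],a[0]; lo=1,mid=1 → [5, 19, 18, 17, 16, 15, 14, 13, 12, 10, 8, 20]
a[mid]=19>16: swap a[1],a[10]; hi=9 → [5, 8, 18, 17, 16, 15, 14, 13, 12, 10, 19, 20]
a[mid]=8<16: swap a[1],a[1]; lo=2,mid=2 → [5, 8, 18, 17, 16, 15, 14, 13, 12, 10, 19, 20]
a[mid]=18>16: swap a[2],a[9]; hi=8 → [5, 8, 10, 17, 16, 15, 14, 13, 12, 18, 19, 20]
a[mid]=10<16: swap a[2],a[2]; lo=3,mid=3 → [5, 8, 10, 17, 16, 15, 14, 13, 12, 18, 19, 20]
a[mid]=17>16: swap a[3],a[8]; hi=7 → [5, 8, 10, 12, 16, 15, 14, 13, 17, 18, 19, 20]
a[mid]=12<16: swap a[3],a[3]; lo=4,mid=4 → [5, 8, 10, 12, 16, 15, 14, 13, 17, 18, 19, 20]
a[mid]=16=16: mid=5
a[mid]=15<16: swap a[4],a[5]; lo=5,mid=6 → [5, 8, 10, 12, 15, 16, 14, 13, 17, 18, 19, 20]
a[mid]=14<16: swap a[5],a[6]; lo=6,mid=7 → [5, 8, 10, 12, 15, 14, 16, 13, 17, 18, 19, 20]
a[mid]=13<16: swap a[6],a[7]; lo=7,mid=8 → [5, 8, 10, 12, 15, 14, 13, 16, 17, 18, 19, 20]
end: lo=7, hi=7; a = [5, 8, 10, 12, 15, 14, 13, 16, 17, 18, 19, 20]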